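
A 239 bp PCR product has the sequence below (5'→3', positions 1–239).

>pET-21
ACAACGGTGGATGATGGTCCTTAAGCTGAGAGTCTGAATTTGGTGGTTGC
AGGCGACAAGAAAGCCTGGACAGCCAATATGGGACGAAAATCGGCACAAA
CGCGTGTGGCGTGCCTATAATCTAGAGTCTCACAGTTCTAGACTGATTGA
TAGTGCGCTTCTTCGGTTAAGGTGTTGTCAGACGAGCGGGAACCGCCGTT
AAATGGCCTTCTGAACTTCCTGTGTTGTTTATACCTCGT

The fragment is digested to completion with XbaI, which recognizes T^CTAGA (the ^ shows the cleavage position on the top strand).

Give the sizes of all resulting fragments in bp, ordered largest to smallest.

XbaI sites (TCTAGA) start at positions 121, 137.
XbaI cuts after the first base of each site, so after positions 121, 137.
Linear molecule, 2 cuts → 3 fragments:
  1–121 → 121 bp
  122–137 → 16 bp
  138–239 → 102 bp
Sorted largest to smallest: 121, 102, 16 bp.

121, 102, 16 bp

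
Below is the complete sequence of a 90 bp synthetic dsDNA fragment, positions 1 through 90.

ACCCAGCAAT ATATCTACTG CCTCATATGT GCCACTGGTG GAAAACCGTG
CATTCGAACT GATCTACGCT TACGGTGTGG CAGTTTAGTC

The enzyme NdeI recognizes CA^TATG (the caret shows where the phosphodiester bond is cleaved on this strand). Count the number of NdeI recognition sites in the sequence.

CATATG occurs starting at position 24.
NdeI cuts at 1 site.

1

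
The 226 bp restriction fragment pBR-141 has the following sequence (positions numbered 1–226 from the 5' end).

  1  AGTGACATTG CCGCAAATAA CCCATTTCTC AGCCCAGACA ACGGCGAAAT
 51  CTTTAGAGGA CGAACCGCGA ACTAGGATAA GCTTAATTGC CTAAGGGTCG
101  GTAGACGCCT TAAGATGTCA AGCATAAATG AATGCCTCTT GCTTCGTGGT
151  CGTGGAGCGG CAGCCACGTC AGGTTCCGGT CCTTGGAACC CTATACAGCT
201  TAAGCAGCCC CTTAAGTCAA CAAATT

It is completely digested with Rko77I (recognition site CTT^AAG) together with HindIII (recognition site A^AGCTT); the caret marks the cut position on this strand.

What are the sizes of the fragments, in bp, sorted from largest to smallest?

90, 79, 32, 13, 12 bp

Rko77I sites (CTTAAG) start at positions 109, 199, 211.
Rko77I cuts after base 3 of each site, so after positions 111, 201, 213.
The HindIII site (AAGCTT) starts at position 79.
HindIII cuts after the first base of each site, so after position 79.
Combined cut positions: 79, 111, 201, 213.
Linear molecule, 4 cuts → 5 fragments:
  1–79 → 79 bp
  80–111 → 32 bp
  112–201 → 90 bp
  202–213 → 12 bp
  214–226 → 13 bp
Sorted largest to smallest: 90, 79, 32, 13, 12 bp.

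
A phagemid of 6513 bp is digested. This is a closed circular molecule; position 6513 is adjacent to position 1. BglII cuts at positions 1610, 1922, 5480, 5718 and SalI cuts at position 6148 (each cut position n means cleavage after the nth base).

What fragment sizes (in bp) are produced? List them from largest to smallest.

Combined cut positions (sorted): 1610, 1922, 5480, 5718, 6148.
Circular molecule, 5 cuts → 5 fragments:
  1922 − 1610 = 312 bp
  5480 − 1922 = 3558 bp
  5718 − 5480 = 238 bp
  6148 − 5718 = 430 bp
  wrap: 6513 − 6148 + 1610 = 1975 bp
Sorted largest to smallest: 3558, 1975, 430, 312, 238 bp.

3558, 1975, 430, 312, 238 bp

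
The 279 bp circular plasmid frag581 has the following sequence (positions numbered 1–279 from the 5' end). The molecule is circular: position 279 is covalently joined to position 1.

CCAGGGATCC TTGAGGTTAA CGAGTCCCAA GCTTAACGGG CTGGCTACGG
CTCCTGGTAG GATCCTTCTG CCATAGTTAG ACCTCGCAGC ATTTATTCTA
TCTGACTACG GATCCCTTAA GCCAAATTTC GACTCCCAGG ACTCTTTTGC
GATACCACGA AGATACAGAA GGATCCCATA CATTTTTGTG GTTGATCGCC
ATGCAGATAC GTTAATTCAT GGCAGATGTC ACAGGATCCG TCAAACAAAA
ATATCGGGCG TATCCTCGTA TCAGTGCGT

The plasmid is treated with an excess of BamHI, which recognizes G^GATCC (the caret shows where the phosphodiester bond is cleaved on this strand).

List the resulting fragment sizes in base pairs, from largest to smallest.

BamHI sites (GGATCC) start at positions 5, 60, 110, 171, 234.
BamHI cuts after the first base of each site, so after positions 5, 60, 110, 171, 234.
Circular molecule, 5 cuts → 5 fragments:
  6–60 → 55 bp
  61–110 → 50 bp
  111–171 → 61 bp
  172–234 → 63 bp
  235–279 then 1–5 → 45 + 5 = 50 bp
Sorted largest to smallest: 63, 61, 55, 50, 50 bp.

63, 61, 55, 50, 50 bp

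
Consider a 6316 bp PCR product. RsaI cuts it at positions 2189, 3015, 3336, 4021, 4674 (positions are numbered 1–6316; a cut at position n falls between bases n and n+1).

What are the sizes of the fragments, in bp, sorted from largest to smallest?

2189, 1642, 826, 685, 653, 321 bp

Linear molecule, 5 cuts → 6 fragments:
  2189 − 0 = 2189 bp
  3015 − 2189 = 826 bp
  3336 − 3015 = 321 bp
  4021 − 3336 = 685 bp
  4674 − 4021 = 653 bp
  6316 − 4674 = 1642 bp
Sorted largest to smallest: 2189, 1642, 826, 685, 653, 321 bp.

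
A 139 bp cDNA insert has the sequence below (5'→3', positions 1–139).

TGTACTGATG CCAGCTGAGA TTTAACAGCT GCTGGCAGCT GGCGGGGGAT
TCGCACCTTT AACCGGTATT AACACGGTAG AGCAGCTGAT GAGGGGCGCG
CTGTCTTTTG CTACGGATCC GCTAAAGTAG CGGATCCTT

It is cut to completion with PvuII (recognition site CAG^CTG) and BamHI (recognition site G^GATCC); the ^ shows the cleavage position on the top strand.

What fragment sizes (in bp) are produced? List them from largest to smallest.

47, 30, 17, 14, 14, 10, 7 bp

PvuII sites (CAGCTG) start at positions 12, 26, 36, 83.
PvuII cuts after base 3 of each site, so after positions 14, 28, 38, 85.
BamHI sites (GGATCC) start at positions 115, 132.
BamHI cuts after the first base of each site, so after positions 115, 132.
Combined cut positions: 14, 28, 38, 85, 115, 132.
Linear molecule, 6 cuts → 7 fragments:
  1–14 → 14 bp
  15–28 → 14 bp
  29–38 → 10 bp
  39–85 → 47 bp
  86–115 → 30 bp
  116–132 → 17 bp
  133–139 → 7 bp
Sorted largest to smallest: 47, 30, 17, 14, 14, 10, 7 bp.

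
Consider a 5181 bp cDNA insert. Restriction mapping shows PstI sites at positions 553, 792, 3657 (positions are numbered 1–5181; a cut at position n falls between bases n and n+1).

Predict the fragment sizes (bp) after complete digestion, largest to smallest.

2865, 1524, 553, 239 bp

Linear molecule, 3 cuts → 4 fragments:
  553 − 0 = 553 bp
  792 − 553 = 239 bp
  3657 − 792 = 2865 bp
  5181 − 3657 = 1524 bp
Sorted largest to smallest: 2865, 1524, 553, 239 bp.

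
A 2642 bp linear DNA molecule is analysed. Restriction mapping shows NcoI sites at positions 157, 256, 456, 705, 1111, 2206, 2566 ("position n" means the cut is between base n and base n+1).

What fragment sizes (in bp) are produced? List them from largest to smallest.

1095, 406, 360, 249, 200, 157, 99, 76 bp

Linear molecule, 7 cuts → 8 fragments:
  157 − 0 = 157 bp
  256 − 157 = 99 bp
  456 − 256 = 200 bp
  705 − 456 = 249 bp
  1111 − 705 = 406 bp
  2206 − 1111 = 1095 bp
  2566 − 2206 = 360 bp
  2642 − 2566 = 76 bp
Sorted largest to smallest: 1095, 406, 360, 249, 200, 157, 99, 76 bp.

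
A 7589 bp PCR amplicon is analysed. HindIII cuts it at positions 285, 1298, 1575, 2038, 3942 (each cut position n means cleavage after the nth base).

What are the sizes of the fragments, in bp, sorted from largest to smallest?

Linear molecule, 5 cuts → 6 fragments:
  285 − 0 = 285 bp
  1298 − 285 = 1013 bp
  1575 − 1298 = 277 bp
  2038 − 1575 = 463 bp
  3942 − 2038 = 1904 bp
  7589 − 3942 = 3647 bp
Sorted largest to smallest: 3647, 1904, 1013, 463, 285, 277 bp.

3647, 1904, 1013, 463, 285, 277 bp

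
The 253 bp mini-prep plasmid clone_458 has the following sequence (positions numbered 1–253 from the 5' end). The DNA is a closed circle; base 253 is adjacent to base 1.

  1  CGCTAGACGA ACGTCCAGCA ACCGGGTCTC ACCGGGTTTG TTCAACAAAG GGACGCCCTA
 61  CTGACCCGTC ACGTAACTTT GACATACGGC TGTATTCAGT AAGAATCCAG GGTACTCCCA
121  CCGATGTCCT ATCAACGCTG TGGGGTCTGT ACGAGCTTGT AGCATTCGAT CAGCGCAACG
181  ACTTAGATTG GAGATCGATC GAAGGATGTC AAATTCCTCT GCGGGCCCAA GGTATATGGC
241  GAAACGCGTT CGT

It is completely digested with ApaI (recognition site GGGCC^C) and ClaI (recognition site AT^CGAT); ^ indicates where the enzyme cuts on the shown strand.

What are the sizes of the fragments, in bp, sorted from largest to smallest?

221, 32 bp

The ApaI site (GGGCCC) starts at position 223.
ApaI cuts after base 5 of each site (before the last base), so after position 227.
The ClaI site (ATCGAT) starts at position 194.
ClaI cuts after base 2 of each site, so after position 195.
Combined cut positions: 195, 227.
Circular molecule, 2 cuts → 2 fragments:
  196–227 → 32 bp
  228–253 then 1–195 → 26 + 195 = 221 bp
Sorted largest to smallest: 221, 32 bp.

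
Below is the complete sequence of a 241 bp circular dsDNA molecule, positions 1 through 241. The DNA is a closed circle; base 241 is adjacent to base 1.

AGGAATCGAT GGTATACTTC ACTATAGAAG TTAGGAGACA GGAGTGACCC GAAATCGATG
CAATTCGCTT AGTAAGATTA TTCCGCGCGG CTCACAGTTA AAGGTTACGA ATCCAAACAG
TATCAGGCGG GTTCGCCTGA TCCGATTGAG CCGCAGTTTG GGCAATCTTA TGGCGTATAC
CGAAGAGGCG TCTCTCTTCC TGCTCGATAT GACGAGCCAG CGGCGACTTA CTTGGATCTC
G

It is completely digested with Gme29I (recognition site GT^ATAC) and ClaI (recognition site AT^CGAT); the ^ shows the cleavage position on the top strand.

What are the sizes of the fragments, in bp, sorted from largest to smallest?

121, 71, 42, 7 bp

Gme29I sites (GTATAC) start at positions 12, 175.
Gme29I cuts after base 2 of each site, so after positions 13, 176.
ClaI sites (ATCGAT) start at positions 5, 54.
ClaI cuts after base 2 of each site, so after positions 6, 55.
Combined cut positions: 6, 13, 55, 176.
Circular molecule, 4 cuts → 4 fragments:
  7–13 → 7 bp
  14–55 → 42 bp
  56–176 → 121 bp
  177–241 then 1–6 → 65 + 6 = 71 bp
Sorted largest to smallest: 121, 71, 42, 7 bp.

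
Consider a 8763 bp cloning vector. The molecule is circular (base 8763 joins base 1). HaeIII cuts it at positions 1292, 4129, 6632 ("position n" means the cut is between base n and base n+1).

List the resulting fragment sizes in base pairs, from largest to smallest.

3423, 2837, 2503 bp

Circular molecule, 3 cuts → 3 fragments:
  4129 − 1292 = 2837 bp
  6632 − 4129 = 2503 bp
  wrap: 8763 − 6632 + 1292 = 3423 bp
Sorted largest to smallest: 3423, 2837, 2503 bp.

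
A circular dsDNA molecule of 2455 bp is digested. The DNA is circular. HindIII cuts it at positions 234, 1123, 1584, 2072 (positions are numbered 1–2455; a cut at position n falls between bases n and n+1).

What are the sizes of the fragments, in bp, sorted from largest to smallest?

Circular molecule, 4 cuts → 4 fragments:
  1123 − 234 = 889 bp
  1584 − 1123 = 461 bp
  2072 − 1584 = 488 bp
  wrap: 2455 − 2072 + 234 = 617 bp
Sorted largest to smallest: 889, 617, 488, 461 bp.

889, 617, 488, 461 bp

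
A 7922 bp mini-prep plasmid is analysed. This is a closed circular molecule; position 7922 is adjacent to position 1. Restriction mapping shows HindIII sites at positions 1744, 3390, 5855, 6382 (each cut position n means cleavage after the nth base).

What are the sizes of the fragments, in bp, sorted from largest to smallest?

Circular molecule, 4 cuts → 4 fragments:
  3390 − 1744 = 1646 bp
  5855 − 3390 = 2465 bp
  6382 − 5855 = 527 bp
  wrap: 7922 − 6382 + 1744 = 3284 bp
Sorted largest to smallest: 3284, 2465, 1646, 527 bp.

3284, 2465, 1646, 527 bp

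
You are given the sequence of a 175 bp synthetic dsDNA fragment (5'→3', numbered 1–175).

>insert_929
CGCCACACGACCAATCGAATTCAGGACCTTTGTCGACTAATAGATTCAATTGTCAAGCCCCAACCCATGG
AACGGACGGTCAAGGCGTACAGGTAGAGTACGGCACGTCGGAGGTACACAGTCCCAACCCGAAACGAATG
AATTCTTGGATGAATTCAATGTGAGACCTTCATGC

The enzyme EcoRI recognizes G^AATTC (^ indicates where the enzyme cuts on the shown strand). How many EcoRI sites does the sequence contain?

GAATTC occurs starting at positions 17, 140, 152.
EcoRI cuts at 3 sites.

3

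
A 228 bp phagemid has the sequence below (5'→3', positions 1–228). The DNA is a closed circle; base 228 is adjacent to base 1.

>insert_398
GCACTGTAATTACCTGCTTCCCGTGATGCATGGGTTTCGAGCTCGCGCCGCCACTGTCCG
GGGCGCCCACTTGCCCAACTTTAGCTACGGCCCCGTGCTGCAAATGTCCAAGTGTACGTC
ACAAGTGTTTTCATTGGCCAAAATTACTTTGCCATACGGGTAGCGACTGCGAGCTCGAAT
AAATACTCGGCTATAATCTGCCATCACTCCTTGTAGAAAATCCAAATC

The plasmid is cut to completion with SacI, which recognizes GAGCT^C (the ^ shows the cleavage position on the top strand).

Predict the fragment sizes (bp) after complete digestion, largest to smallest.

SacI sites (GAGCTC) start at positions 39, 171.
SacI cuts after base 5 of each site (before the last base), so after positions 43, 175.
Circular molecule, 2 cuts → 2 fragments:
  44–175 → 132 bp
  176–228 then 1–43 → 53 + 43 = 96 bp
Sorted largest to smallest: 132, 96 bp.

132, 96 bp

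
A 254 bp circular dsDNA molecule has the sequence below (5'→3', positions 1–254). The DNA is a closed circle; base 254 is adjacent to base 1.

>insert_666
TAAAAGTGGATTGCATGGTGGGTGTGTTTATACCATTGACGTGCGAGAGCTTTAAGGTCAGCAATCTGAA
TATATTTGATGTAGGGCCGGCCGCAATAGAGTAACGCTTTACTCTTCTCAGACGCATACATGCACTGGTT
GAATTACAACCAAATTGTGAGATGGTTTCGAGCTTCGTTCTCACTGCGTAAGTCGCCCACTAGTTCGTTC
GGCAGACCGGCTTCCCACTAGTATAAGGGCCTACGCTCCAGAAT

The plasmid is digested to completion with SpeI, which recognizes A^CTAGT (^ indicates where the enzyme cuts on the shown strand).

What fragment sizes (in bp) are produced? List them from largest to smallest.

SpeI sites (ACTAGT) start at positions 199, 227.
SpeI cuts after the first base of each site, so after positions 199, 227.
Circular molecule, 2 cuts → 2 fragments:
  200–227 → 28 bp
  228–254 then 1–199 → 27 + 199 = 226 bp
Sorted largest to smallest: 226, 28 bp.

226, 28 bp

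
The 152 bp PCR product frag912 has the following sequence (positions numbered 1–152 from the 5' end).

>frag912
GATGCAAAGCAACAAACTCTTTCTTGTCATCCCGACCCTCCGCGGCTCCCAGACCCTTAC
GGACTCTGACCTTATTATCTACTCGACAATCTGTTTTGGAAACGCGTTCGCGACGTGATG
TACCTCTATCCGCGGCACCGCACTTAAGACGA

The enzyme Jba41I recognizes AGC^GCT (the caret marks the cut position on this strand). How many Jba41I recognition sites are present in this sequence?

No occurrence of AGCGCT is present in the sequence.
Jba41I does not cut: 0 sites.

0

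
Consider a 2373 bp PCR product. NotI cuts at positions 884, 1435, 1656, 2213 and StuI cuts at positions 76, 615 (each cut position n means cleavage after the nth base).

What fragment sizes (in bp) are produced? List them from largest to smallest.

557, 551, 539, 269, 221, 160, 76 bp

Combined cut positions (sorted): 76, 615, 884, 1435, 1656, 2213.
Linear molecule, 6 cuts → 7 fragments:
  76 − 0 = 76 bp
  615 − 76 = 539 bp
  884 − 615 = 269 bp
  1435 − 884 = 551 bp
  1656 − 1435 = 221 bp
  2213 − 1656 = 557 bp
  2373 − 2213 = 160 bp
Sorted largest to smallest: 557, 551, 539, 269, 221, 160, 76 bp.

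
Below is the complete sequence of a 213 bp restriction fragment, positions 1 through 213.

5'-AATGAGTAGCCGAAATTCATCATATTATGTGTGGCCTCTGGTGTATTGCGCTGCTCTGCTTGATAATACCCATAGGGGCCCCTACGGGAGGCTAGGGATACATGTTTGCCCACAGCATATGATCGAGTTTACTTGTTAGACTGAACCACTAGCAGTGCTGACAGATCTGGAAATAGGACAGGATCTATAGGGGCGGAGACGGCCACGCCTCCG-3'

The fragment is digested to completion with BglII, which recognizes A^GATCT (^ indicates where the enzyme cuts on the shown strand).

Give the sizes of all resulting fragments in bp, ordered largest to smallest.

163, 50 bp

The BglII site (AGATCT) starts at position 163.
BglII cuts after the first base of each site, so after position 163.
Linear molecule, 1 cut → 2 fragments:
  1–163 → 163 bp
  164–213 → 50 bp
Sorted largest to smallest: 163, 50 bp.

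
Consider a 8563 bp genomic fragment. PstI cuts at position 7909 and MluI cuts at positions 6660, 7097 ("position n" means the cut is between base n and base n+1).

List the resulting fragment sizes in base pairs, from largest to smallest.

6660, 812, 654, 437 bp

Combined cut positions (sorted): 6660, 7097, 7909.
Linear molecule, 3 cuts → 4 fragments:
  6660 − 0 = 6660 bp
  7097 − 6660 = 437 bp
  7909 − 7097 = 812 bp
  8563 − 7909 = 654 bp
Sorted largest to smallest: 6660, 812, 654, 437 bp.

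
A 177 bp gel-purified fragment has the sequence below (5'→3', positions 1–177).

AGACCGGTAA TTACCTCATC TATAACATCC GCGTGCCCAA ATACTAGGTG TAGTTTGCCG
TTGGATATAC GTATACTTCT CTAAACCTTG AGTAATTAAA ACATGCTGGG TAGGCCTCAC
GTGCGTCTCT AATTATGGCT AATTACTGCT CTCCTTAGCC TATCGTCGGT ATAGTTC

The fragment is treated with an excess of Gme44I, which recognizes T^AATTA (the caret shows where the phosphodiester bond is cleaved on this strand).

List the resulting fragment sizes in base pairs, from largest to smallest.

85, 37, 37, 10, 8 bp

Gme44I sites (TAATTA) start at positions 8, 93, 130, 140.
Gme44I cuts after the first base of each site, so after positions 8, 93, 130, 140.
Linear molecule, 4 cuts → 5 fragments:
  1–8 → 8 bp
  9–93 → 85 bp
  94–130 → 37 bp
  131–140 → 10 bp
  141–177 → 37 bp
Sorted largest to smallest: 85, 37, 37, 10, 8 bp.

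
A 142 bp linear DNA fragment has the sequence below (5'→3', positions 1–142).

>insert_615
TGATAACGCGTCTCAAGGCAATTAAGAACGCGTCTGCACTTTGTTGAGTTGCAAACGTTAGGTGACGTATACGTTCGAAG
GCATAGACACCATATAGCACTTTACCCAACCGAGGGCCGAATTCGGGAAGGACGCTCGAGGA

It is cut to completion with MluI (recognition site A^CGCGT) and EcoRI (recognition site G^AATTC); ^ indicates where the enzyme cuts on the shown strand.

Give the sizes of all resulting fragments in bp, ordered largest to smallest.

MluI sites (ACGCGT) start at positions 6, 28.
MluI cuts after the first base of each site, so after positions 6, 28.
The EcoRI site (GAATTC) starts at position 119.
EcoRI cuts after the first base of each site, so after position 119.
Combined cut positions: 6, 28, 119.
Linear molecule, 3 cuts → 4 fragments:
  1–6 → 6 bp
  7–28 → 22 bp
  29–119 → 91 bp
  120–142 → 23 bp
Sorted largest to smallest: 91, 23, 22, 6 bp.

91, 23, 22, 6 bp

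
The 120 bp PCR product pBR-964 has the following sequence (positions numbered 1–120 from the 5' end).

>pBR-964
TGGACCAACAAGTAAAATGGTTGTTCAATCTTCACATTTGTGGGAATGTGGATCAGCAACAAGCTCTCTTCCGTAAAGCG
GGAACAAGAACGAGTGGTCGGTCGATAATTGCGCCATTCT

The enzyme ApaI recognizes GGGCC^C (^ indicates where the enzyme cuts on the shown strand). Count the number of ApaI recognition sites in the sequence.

0

No occurrence of GGGCCC is present in the sequence.
ApaI does not cut: 0 sites.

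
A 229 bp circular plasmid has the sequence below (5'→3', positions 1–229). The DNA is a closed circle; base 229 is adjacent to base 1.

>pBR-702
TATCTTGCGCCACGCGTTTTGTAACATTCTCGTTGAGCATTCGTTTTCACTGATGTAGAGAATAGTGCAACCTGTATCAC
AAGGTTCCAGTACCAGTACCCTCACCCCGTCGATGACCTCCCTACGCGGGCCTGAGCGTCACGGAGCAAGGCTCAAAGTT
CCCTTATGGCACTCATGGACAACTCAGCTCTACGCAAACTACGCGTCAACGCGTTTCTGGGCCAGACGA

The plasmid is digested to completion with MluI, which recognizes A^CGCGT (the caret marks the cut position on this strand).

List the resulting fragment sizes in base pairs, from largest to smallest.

189, 32, 8 bp

MluI sites (ACGCGT) start at positions 12, 201, 209.
MluI cuts after the first base of each site, so after positions 12, 201, 209.
Circular molecule, 3 cuts → 3 fragments:
  13–201 → 189 bp
  202–209 → 8 bp
  210–229 then 1–12 → 20 + 12 = 32 bp
Sorted largest to smallest: 189, 32, 8 bp.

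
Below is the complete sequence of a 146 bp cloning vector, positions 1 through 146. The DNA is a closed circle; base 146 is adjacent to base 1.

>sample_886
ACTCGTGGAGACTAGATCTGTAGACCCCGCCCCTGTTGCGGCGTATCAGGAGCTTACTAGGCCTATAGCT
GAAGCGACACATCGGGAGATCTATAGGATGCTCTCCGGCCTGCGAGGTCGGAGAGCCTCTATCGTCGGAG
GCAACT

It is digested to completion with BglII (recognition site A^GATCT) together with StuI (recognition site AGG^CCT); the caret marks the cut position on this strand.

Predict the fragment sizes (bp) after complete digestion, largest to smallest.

73, 47, 26 bp

BglII sites (AGATCT) start at positions 14, 87.
BglII cuts after the first base of each site, so after positions 14, 87.
The StuI site (AGGCCT) starts at position 59.
StuI cuts after base 3 of each site, so after position 61.
Combined cut positions: 14, 61, 87.
Circular molecule, 3 cuts → 3 fragments:
  15–61 → 47 bp
  62–87 → 26 bp
  88–146 then 1–14 → 59 + 14 = 73 bp
Sorted largest to smallest: 73, 47, 26 bp.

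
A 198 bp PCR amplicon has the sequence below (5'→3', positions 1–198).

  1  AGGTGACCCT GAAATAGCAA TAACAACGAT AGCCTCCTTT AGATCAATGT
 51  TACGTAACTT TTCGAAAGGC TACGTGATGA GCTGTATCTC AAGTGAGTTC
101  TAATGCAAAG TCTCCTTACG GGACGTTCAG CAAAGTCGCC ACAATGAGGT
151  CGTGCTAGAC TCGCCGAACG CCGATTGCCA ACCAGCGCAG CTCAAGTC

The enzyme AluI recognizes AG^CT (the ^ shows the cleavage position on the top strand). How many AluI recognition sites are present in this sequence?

2

AGCT occurs starting at positions 80, 189.
AluI cuts at 2 sites.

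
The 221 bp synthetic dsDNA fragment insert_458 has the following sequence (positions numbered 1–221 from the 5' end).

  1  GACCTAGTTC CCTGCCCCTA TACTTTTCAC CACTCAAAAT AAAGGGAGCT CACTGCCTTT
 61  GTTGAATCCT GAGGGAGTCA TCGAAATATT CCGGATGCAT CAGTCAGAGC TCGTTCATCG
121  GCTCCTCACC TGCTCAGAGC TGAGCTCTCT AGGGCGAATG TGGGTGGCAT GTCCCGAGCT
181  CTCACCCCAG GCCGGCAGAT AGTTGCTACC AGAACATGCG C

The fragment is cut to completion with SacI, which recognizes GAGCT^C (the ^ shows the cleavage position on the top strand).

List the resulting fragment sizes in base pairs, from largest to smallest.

SacI sites (GAGCTC) start at positions 46, 107, 142, 176.
SacI cuts after base 5 of each site (before the last base), so after positions 50, 111, 146, 180.
Linear molecule, 4 cuts → 5 fragments:
  1–50 → 50 bp
  51–111 → 61 bp
  112–146 → 35 bp
  147–180 → 34 bp
  181–221 → 41 bp
Sorted largest to smallest: 61, 50, 41, 35, 34 bp.

61, 50, 41, 35, 34 bp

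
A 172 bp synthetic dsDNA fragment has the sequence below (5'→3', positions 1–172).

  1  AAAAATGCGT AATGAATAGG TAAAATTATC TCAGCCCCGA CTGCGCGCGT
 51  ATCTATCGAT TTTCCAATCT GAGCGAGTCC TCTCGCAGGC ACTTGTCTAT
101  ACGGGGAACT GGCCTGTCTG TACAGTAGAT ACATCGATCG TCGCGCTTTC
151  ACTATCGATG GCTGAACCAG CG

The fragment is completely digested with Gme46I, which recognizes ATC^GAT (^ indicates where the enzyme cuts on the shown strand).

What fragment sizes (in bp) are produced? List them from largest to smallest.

Gme46I sites (ATCGAT) start at positions 55, 133, 154.
Gme46I cuts after base 3 of each site, so after positions 57, 135, 156.
Linear molecule, 3 cuts → 4 fragments:
  1–57 → 57 bp
  58–135 → 78 bp
  136–156 → 21 bp
  157–172 → 16 bp
Sorted largest to smallest: 78, 57, 21, 16 bp.

78, 57, 21, 16 bp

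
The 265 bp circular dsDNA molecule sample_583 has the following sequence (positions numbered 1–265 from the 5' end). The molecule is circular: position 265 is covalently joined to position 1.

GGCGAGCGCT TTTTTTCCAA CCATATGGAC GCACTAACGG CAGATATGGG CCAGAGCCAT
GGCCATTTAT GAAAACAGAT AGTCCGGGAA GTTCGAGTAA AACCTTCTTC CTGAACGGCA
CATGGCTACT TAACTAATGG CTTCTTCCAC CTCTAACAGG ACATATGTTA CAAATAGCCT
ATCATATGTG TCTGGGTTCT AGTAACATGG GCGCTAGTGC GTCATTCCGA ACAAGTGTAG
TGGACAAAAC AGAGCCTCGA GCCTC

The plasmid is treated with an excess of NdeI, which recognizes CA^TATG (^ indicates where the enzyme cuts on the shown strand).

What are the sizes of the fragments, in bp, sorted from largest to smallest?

140, 104, 21 bp

NdeI sites (CATATG) start at positions 22, 162, 183.
NdeI cuts after base 2 of each site, so after positions 23, 163, 184.
Circular molecule, 3 cuts → 3 fragments:
  24–163 → 140 bp
  164–184 → 21 bp
  185–265 then 1–23 → 81 + 23 = 104 bp
Sorted largest to smallest: 140, 104, 21 bp.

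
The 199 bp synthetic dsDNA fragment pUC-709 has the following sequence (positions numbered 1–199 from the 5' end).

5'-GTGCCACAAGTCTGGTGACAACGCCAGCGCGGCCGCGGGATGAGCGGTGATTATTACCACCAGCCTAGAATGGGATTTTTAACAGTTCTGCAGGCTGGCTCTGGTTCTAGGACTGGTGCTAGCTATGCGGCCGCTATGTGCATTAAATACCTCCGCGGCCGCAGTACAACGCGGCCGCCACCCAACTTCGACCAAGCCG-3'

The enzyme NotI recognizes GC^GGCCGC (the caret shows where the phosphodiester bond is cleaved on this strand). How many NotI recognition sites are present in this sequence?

4

GCGGCCGC occurs starting at positions 29, 127, 155, 171.
NotI cuts at 4 sites.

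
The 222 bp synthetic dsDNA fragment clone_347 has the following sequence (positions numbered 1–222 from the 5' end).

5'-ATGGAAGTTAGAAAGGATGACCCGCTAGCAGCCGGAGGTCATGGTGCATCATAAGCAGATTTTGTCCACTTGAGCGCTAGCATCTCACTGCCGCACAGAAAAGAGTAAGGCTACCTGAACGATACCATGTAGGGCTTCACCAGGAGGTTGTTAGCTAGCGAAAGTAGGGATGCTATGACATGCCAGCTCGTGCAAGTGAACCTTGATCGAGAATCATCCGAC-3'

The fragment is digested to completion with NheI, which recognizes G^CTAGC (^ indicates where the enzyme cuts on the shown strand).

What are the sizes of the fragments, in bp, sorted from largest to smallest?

NheI sites (GCTAGC) start at positions 24, 76, 154.
NheI cuts after the first base of each site, so after positions 24, 76, 154.
Linear molecule, 3 cuts → 4 fragments:
  1–24 → 24 bp
  25–76 → 52 bp
  77–154 → 78 bp
  155–222 → 68 bp
Sorted largest to smallest: 78, 68, 52, 24 bp.

78, 68, 52, 24 bp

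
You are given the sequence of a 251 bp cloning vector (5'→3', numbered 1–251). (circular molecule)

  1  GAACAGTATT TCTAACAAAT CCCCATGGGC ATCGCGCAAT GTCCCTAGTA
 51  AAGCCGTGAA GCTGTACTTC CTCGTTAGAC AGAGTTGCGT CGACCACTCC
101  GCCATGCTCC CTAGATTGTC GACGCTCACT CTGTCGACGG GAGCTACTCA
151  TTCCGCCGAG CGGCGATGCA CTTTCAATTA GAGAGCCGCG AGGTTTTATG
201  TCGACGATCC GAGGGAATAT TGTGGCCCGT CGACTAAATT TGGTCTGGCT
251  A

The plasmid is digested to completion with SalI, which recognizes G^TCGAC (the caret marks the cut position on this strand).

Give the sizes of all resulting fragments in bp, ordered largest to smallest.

111, 67, 29, 29, 15 bp

SalI sites (GTCGAC) start at positions 89, 118, 133, 200, 229.
SalI cuts after the first base of each site, so after positions 89, 118, 133, 200, 229.
Circular molecule, 5 cuts → 5 fragments:
  90–118 → 29 bp
  119–133 → 15 bp
  134–200 → 67 bp
  201–229 → 29 bp
  230–251 then 1–89 → 22 + 89 = 111 bp
Sorted largest to smallest: 111, 67, 29, 29, 15 bp.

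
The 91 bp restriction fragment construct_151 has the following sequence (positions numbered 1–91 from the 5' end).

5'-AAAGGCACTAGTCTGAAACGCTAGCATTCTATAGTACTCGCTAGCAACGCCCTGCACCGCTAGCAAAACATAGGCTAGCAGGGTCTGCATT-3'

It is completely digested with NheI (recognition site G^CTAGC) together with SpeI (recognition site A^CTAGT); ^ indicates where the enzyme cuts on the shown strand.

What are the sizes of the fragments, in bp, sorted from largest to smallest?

20, 19, 17, 15, 13, 7 bp

NheI sites (GCTAGC) start at positions 20, 40, 59, 74.
NheI cuts after the first base of each site, so after positions 20, 40, 59, 74.
The SpeI site (ACTAGT) starts at position 7.
SpeI cuts after the first base of each site, so after position 7.
Combined cut positions: 7, 20, 40, 59, 74.
Linear molecule, 5 cuts → 6 fragments:
  1–7 → 7 bp
  8–20 → 13 bp
  21–40 → 20 bp
  41–59 → 19 bp
  60–74 → 15 bp
  75–91 → 17 bp
Sorted largest to smallest: 20, 19, 17, 15, 13, 7 bp.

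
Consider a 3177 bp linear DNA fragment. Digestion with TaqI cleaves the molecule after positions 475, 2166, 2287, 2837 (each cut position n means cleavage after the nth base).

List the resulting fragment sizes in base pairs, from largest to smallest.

1691, 550, 475, 340, 121 bp

Linear molecule, 4 cuts → 5 fragments:
  475 − 0 = 475 bp
  2166 − 475 = 1691 bp
  2287 − 2166 = 121 bp
  2837 − 2287 = 550 bp
  3177 − 2837 = 340 bp
Sorted largest to smallest: 1691, 550, 475, 340, 121 bp.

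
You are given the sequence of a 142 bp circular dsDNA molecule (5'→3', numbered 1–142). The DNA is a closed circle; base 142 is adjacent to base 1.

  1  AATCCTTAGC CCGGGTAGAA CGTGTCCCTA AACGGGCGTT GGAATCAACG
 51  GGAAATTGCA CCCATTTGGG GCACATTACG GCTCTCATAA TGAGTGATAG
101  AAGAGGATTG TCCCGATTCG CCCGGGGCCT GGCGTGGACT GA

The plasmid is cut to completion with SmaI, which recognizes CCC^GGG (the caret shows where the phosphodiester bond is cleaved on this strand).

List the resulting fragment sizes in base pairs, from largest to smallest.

SmaI sites (CCCGGG) start at positions 10, 121.
SmaI cuts after base 3 of each site, so after positions 12, 123.
Circular molecule, 2 cuts → 2 fragments:
  13–123 → 111 bp
  124–142 then 1–12 → 19 + 12 = 31 bp
Sorted largest to smallest: 111, 31 bp.

111, 31 bp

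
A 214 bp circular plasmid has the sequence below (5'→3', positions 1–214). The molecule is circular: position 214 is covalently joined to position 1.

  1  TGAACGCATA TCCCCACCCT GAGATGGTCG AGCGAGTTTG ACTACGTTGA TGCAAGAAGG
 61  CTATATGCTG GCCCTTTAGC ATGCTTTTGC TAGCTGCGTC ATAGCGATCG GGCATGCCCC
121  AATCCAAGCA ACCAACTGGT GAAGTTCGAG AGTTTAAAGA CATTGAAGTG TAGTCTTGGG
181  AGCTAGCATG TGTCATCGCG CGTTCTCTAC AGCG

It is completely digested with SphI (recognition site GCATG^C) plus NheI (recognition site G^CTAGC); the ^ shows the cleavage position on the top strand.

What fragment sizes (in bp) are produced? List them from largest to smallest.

SphI sites (GCATGC) start at positions 79, 112.
SphI cuts after base 5 of each site (before the last base), so after positions 83, 116.
NheI sites (GCTAGC) start at positions 89, 182.
NheI cuts after the first base of each site, so after positions 89, 182.
Combined cut positions: 83, 89, 116, 182.
Circular molecule, 4 cuts → 4 fragments:
  84–89 → 6 bp
  90–116 → 27 bp
  117–182 → 66 bp
  183–214 then 1–83 → 32 + 83 = 115 bp
Sorted largest to smallest: 115, 66, 27, 6 bp.

115, 66, 27, 6 bp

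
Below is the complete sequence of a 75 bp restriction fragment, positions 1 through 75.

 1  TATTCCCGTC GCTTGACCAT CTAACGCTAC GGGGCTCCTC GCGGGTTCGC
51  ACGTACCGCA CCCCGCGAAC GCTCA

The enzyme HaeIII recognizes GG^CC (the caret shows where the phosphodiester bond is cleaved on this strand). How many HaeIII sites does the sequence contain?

No occurrence of GGCC is present in the sequence.
HaeIII does not cut: 0 sites.

0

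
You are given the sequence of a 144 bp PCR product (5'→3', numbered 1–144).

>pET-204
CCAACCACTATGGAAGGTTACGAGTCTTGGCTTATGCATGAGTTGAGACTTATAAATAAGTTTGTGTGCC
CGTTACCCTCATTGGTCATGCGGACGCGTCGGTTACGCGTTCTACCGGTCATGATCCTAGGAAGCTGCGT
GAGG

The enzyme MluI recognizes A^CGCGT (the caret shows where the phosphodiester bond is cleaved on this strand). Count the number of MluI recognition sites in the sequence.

2

ACGCGT occurs starting at positions 94, 105.
MluI cuts at 2 sites.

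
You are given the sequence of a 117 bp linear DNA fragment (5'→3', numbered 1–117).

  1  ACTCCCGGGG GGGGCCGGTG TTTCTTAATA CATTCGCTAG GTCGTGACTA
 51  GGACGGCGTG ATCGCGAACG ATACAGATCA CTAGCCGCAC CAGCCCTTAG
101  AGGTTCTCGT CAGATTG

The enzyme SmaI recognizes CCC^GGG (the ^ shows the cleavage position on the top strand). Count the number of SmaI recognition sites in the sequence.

CCCGGG occurs starting at position 4.
SmaI cuts at 1 site.

1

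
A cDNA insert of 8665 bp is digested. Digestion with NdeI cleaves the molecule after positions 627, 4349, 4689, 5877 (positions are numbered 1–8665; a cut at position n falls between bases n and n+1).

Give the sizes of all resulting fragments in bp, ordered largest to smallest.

Linear molecule, 4 cuts → 5 fragments:
  627 − 0 = 627 bp
  4349 − 627 = 3722 bp
  4689 − 4349 = 340 bp
  5877 − 4689 = 1188 bp
  8665 − 5877 = 2788 bp
Sorted largest to smallest: 3722, 2788, 1188, 627, 340 bp.

3722, 2788, 1188, 627, 340 bp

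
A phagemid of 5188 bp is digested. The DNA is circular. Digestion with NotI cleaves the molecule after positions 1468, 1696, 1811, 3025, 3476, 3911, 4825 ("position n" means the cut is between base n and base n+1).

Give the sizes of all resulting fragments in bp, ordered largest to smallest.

1831, 1214, 914, 451, 435, 228, 115 bp

Circular molecule, 7 cuts → 7 fragments:
  1696 − 1468 = 228 bp
  1811 − 1696 = 115 bp
  3025 − 1811 = 1214 bp
  3476 − 3025 = 451 bp
  3911 − 3476 = 435 bp
  4825 − 3911 = 914 bp
  wrap: 5188 − 4825 + 1468 = 1831 bp
Sorted largest to smallest: 1831, 1214, 914, 451, 435, 228, 115 bp.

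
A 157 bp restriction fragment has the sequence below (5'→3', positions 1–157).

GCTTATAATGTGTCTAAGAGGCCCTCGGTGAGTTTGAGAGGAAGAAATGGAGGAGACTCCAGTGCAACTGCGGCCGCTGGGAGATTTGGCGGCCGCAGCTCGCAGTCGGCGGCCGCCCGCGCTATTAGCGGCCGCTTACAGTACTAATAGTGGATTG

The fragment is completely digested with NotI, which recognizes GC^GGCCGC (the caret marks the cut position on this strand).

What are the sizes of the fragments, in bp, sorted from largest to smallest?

71, 28, 20, 19, 19 bp

NotI sites (GCGGCCGC) start at positions 70, 89, 109, 128.
NotI cuts after base 2 of each site, so after positions 71, 90, 110, 129.
Linear molecule, 4 cuts → 5 fragments:
  1–71 → 71 bp
  72–90 → 19 bp
  91–110 → 20 bp
  111–129 → 19 bp
  130–157 → 28 bp
Sorted largest to smallest: 71, 28, 20, 19, 19 bp.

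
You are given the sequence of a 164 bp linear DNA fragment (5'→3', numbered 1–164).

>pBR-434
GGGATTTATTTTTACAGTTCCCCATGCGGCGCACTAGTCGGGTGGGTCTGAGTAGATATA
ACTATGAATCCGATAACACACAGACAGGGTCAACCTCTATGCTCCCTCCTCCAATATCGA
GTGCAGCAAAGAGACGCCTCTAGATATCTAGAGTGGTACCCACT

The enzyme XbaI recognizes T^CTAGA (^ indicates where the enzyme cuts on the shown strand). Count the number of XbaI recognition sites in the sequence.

TCTAGA occurs starting at positions 139, 147.
XbaI cuts at 2 sites.

2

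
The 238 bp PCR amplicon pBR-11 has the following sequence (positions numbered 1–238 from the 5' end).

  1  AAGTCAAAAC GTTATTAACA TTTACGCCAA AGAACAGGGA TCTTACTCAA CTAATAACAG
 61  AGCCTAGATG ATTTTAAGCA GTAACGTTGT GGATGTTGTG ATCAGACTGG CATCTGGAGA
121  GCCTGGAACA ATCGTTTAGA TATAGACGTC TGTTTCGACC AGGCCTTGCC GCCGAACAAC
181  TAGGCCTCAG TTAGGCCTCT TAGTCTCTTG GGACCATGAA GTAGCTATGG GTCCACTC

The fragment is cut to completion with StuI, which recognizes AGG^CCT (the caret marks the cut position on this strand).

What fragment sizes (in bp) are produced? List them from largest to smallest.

StuI sites (AGGCCT) start at positions 161, 182, 193.
StuI cuts after base 3 of each site, so after positions 163, 184, 195.
Linear molecule, 3 cuts → 4 fragments:
  1–163 → 163 bp
  164–184 → 21 bp
  185–195 → 11 bp
  196–238 → 43 bp
Sorted largest to smallest: 163, 43, 21, 11 bp.

163, 43, 21, 11 bp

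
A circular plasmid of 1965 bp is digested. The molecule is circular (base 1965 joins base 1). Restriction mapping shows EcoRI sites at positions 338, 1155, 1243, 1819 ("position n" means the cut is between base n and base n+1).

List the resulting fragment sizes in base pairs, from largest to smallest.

Circular molecule, 4 cuts → 4 fragments:
  1155 − 338 = 817 bp
  1243 − 1155 = 88 bp
  1819 − 1243 = 576 bp
  wrap: 1965 − 1819 + 338 = 484 bp
Sorted largest to smallest: 817, 576, 484, 88 bp.

817, 576, 484, 88 bp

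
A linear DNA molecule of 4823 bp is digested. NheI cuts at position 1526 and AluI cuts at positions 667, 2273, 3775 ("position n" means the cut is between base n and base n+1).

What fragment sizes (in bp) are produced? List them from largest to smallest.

Combined cut positions (sorted): 667, 1526, 2273, 3775.
Linear molecule, 4 cuts → 5 fragments:
  667 − 0 = 667 bp
  1526 − 667 = 859 bp
  2273 − 1526 = 747 bp
  3775 − 2273 = 1502 bp
  4823 − 3775 = 1048 bp
Sorted largest to smallest: 1502, 1048, 859, 747, 667 bp.

1502, 1048, 859, 747, 667 bp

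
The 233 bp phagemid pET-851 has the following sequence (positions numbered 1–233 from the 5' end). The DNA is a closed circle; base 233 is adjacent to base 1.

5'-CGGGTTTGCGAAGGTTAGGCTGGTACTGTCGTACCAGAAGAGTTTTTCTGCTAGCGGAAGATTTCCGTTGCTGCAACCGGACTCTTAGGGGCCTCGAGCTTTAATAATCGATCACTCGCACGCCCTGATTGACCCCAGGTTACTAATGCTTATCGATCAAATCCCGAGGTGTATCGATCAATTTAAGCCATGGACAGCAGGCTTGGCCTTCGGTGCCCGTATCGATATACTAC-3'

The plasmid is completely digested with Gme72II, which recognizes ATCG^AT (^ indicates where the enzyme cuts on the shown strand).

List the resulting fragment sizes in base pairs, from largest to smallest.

Gme72II sites (ATCGAT) start at positions 107, 152, 173, 221.
Gme72II cuts after base 4 of each site, so after positions 110, 155, 176, 224.
Circular molecule, 4 cuts → 4 fragments:
  111–155 → 45 bp
  156–176 → 21 bp
  177–224 → 48 bp
  225–233 then 1–110 → 9 + 110 = 119 bp
Sorted largest to smallest: 119, 48, 45, 21 bp.

119, 48, 45, 21 bp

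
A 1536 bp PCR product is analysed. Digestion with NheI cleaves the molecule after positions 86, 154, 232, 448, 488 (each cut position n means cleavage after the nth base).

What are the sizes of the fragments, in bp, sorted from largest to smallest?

1048, 216, 86, 78, 68, 40 bp

Linear molecule, 5 cuts → 6 fragments:
  86 − 0 = 86 bp
  154 − 86 = 68 bp
  232 − 154 = 78 bp
  448 − 232 = 216 bp
  488 − 448 = 40 bp
  1536 − 488 = 1048 bp
Sorted largest to smallest: 1048, 216, 86, 78, 68, 40 bp.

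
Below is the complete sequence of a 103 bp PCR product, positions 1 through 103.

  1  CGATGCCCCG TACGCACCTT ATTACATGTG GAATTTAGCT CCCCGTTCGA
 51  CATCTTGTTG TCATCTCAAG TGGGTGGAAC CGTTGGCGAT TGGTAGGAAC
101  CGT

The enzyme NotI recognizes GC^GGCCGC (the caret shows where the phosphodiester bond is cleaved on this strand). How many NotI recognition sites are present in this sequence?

0

No occurrence of GCGGCCGC is present in the sequence.
NotI does not cut: 0 sites.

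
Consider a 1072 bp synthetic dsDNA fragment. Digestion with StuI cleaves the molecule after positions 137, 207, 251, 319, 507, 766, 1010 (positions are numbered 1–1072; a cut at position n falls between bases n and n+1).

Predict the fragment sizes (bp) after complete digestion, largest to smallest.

259, 244, 188, 137, 70, 68, 62, 44 bp

Linear molecule, 7 cuts → 8 fragments:
  137 − 0 = 137 bp
  207 − 137 = 70 bp
  251 − 207 = 44 bp
  319 − 251 = 68 bp
  507 − 319 = 188 bp
  766 − 507 = 259 bp
  1010 − 766 = 244 bp
  1072 − 1010 = 62 bp
Sorted largest to smallest: 259, 244, 188, 137, 70, 68, 62, 44 bp.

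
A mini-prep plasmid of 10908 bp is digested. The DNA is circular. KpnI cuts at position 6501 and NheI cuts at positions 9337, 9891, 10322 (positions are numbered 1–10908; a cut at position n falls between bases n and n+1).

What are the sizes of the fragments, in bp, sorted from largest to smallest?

7087, 2836, 554, 431 bp

Combined cut positions (sorted): 6501, 9337, 9891, 10322.
Circular molecule, 4 cuts → 4 fragments:
  9337 − 6501 = 2836 bp
  9891 − 9337 = 554 bp
  10322 − 9891 = 431 bp
  wrap: 10908 − 10322 + 6501 = 7087 bp
Sorted largest to smallest: 7087, 2836, 554, 431 bp.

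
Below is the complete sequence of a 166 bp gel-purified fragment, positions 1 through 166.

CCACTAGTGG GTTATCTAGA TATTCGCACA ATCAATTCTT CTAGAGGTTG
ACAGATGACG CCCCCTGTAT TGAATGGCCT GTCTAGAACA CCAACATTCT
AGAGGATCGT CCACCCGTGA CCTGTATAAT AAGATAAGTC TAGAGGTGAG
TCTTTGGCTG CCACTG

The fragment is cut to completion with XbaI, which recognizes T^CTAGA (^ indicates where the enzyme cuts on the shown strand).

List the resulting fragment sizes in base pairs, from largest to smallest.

42, 41, 27, 25, 16, 15 bp

XbaI sites (TCTAGA) start at positions 15, 40, 82, 98, 139.
XbaI cuts after the first base of each site, so after positions 15, 40, 82, 98, 139.
Linear molecule, 5 cuts → 6 fragments:
  1–15 → 15 bp
  16–40 → 25 bp
  41–82 → 42 bp
  83–98 → 16 bp
  99–139 → 41 bp
  140–166 → 27 bp
Sorted largest to smallest: 42, 41, 27, 25, 16, 15 bp.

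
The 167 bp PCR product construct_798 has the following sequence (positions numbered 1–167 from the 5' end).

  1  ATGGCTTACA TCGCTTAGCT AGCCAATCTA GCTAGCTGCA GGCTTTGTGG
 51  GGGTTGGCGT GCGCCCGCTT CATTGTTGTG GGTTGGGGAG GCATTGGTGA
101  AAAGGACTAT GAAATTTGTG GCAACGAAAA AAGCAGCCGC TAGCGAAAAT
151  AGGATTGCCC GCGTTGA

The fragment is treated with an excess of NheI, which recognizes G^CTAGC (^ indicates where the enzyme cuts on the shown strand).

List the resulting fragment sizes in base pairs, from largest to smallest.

108, 28, 18, 13 bp

NheI sites (GCTAGC) start at positions 18, 31, 139.
NheI cuts after the first base of each site, so after positions 18, 31, 139.
Linear molecule, 3 cuts → 4 fragments:
  1–18 → 18 bp
  19–31 → 13 bp
  32–139 → 108 bp
  140–167 → 28 bp
Sorted largest to smallest: 108, 28, 18, 13 bp.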